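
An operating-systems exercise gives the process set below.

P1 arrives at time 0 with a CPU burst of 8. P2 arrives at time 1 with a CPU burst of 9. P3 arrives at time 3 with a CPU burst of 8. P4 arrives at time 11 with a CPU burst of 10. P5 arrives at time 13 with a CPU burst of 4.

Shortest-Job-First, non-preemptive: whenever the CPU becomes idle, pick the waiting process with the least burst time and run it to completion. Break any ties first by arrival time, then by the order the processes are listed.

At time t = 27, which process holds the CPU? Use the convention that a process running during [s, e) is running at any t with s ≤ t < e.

P2

Schedule: | P1 0-8 | P3 8-16 | P5 16-20 | P2 20-29 | P4 29-39 |
Completion: P1=8  P2=29  P3=16  P4=39  P5=20
Turnaround (C−A): P1=8  P2=28  P3=13  P4=28  P5=7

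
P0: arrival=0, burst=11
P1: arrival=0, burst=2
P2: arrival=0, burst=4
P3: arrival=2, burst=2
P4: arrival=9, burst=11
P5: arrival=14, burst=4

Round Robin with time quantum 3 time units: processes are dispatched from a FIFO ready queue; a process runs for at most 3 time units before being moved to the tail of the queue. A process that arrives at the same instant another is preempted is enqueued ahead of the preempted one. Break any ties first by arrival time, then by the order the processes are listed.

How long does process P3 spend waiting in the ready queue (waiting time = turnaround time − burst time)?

Timeline: | P0 0-3 | P1 3-5 | P2 5-8 | P3 8-10 | P0 10-13 | P2 13-14 | P4 14-17 | P0 17-20 | P5 20-23 | P4 23-26 | P0 26-28 | P5 28-29 | P4 29-34 |
Completion: P0=28  P1=5  P2=14  P3=10  P4=34  P5=29
Waiting(P3) = turnaround − burst = 8 − 2 = 6

6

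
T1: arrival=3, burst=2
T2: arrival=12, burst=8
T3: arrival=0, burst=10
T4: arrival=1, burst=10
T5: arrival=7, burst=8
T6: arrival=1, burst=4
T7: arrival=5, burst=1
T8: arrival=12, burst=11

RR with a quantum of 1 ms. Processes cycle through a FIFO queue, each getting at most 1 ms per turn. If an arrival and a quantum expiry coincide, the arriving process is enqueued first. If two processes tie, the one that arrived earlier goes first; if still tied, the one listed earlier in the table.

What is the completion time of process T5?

49

Timeline: | T3 0-1 | T4 1-2 | T6 2-3 | T3 3-4 | T4 4-5 | T1 5-6 | T6 6-7 | T3 7-8 | T7 8-9 | T4 9-10 | T1 10-11 | T5 11-12 | T6 12-13 | T3 13-14 | T4 14-15 | T2 15-16 | T8 16-17 | T5 17-18 | T6 18-19 | T3 19-20 | T4 20-21 | T2 21-22 | T8 22-23 | T5 23-24 | T3 24-25 | T4 25-26 | T2 26-27 | T8 27-28 | T5 28-29 | T3 29-30 | T4 30-31 | T2 31-32 | T8 32-33 | T5 33-34 | T3 34-35 | T4 35-36 | T2 36-37 | T8 37-38 | T5 38-39 | T3 39-40 | T4 40-41 | T2 41-42 | T8 42-43 | T5 43-44 | T3 44-45 | T4 45-46 | T2 46-47 | T8 47-48 | T5 48-49 | T2 49-50 | T8 50-54 |
Completion: T1=11  T2=50  T3=45  T4=46  T5=49  T6=19  T7=9  T8=54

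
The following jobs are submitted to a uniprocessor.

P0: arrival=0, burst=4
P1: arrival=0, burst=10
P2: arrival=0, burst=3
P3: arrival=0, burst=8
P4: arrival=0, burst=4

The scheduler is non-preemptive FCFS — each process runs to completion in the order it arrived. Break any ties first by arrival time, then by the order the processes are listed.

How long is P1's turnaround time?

14

Gantt: | P0 0-4 | P1 4-14 | P2 14-17 | P3 17-25 | P4 25-29 |
Completion: P0=4  P1=14  P2=17  P3=25  P4=29
Turnaround (C−A): P0=4  P1=14  P2=17  P3=25  P4=29
Turnaround(P1) = completion − arrival = 14 − 0 = 14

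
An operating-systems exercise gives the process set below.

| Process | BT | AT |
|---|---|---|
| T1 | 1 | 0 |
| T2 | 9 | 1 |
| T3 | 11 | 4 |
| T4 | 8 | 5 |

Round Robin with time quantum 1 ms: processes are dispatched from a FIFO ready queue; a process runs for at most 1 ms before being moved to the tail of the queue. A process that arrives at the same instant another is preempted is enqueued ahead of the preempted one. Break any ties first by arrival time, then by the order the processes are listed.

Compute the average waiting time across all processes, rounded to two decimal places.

9.50

Gantt: | T1 0-1 | T2 1-4 | T3 4-5 | T2 5-6 | T4 6-7 | T3 7-8 | T2 8-9 | T4 9-10 | T3 10-11 | T2 11-12 | T4 12-13 | T3 13-14 | T2 14-15 | T4 15-16 | T3 16-17 | T2 17-18 | T4 18-19 | T3 19-20 | T2 20-21 | T4 21-22 | T3 22-23 | T4 23-24 | T3 24-25 | T4 25-26 | T3 26-29 |
Completion: T1=1  T2=21  T3=29  T4=26
Turnaround (C−A): T1=1  T2=20  T3=25  T4=21
Waiting times: T1=0, T2=11, T3=14, T4=13
Average waiting = (0+11+14+13) / 4 = 38/4 = 9.50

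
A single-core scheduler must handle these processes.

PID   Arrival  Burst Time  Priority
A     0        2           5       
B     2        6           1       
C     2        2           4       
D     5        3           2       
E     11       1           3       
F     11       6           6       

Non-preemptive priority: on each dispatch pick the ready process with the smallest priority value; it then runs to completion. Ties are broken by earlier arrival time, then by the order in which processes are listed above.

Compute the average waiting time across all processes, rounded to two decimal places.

2.67

Timeline: | A 0-2 | B 2-8 | D 8-11 | E 11-12 | C 12-14 | F 14-20 |
Completion: A=2  B=8  C=14  D=11  E=12  F=20
Turnaround (C−A): A=2  B=6  C=12  D=6  E=1  F=9
Waiting times: A=0, B=0, C=10, D=3, E=0, F=3
Average waiting = (0+0+10+3+0+3) / 6 = 16/6 = 2.67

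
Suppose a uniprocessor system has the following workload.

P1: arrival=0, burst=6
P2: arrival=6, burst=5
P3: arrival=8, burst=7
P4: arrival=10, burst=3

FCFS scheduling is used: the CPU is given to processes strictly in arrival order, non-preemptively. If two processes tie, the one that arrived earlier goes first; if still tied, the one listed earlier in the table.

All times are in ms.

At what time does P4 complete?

21

Gantt: | P1 0-6 | P2 6-11 | P3 11-18 | P4 18-21 |
Completion: P1=6  P2=11  P3=18  P4=21
Turnaround (C−A): P1=6  P2=5  P3=10  P4=11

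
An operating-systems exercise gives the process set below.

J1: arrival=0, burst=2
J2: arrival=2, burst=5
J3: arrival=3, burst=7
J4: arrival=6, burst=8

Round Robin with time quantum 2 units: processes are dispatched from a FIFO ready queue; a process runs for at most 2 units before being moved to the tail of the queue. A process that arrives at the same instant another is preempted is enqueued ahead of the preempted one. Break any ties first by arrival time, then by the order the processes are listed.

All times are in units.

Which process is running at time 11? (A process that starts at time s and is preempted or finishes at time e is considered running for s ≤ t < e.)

Schedule: | J1 0-2 | J2 2-4 | J3 4-6 | J2 6-8 | J4 8-10 | J3 10-12 | J2 12-13 | J4 13-15 | J3 15-17 | J4 17-19 | J3 19-20 | J4 20-22 |
Completion: J1=2  J2=13  J3=20  J4=22

J3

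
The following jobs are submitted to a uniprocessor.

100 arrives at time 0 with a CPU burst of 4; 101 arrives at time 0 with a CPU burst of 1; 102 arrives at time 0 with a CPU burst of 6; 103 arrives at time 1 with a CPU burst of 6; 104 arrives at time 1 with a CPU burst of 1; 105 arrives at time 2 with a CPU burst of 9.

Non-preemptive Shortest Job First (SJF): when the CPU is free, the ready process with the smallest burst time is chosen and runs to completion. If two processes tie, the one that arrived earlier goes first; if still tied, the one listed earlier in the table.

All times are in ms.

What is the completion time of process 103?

18

Gantt: | 101 0-1 | 104 1-2 | 100 2-6 | 102 6-12 | 103 12-18 | 105 18-27 |
Completion: 100=6  101=1  102=12  103=18  104=2  105=27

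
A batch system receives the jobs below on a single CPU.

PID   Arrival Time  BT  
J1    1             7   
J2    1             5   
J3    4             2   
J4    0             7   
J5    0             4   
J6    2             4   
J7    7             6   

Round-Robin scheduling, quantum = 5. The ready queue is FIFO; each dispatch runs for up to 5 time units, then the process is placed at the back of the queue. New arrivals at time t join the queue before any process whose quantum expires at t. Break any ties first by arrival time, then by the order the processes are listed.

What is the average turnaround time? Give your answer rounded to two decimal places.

Timeline: | J4 0-5 | J5 5-9 | J1 9-14 | J2 14-19 | J6 19-23 | J3 23-25 | J4 25-27 | J7 27-32 | J1 32-34 | J7 34-35 |
Completion: J1=34  J2=19  J3=25  J4=27  J5=9  J6=23  J7=35
Turnaround times: J1=33, J2=18, J3=21, J4=27, J5=9, J6=21, J7=28
Average turnaround = (33+18+21+27+9+21+28) / 7 = 157/7 = 22.43

22.43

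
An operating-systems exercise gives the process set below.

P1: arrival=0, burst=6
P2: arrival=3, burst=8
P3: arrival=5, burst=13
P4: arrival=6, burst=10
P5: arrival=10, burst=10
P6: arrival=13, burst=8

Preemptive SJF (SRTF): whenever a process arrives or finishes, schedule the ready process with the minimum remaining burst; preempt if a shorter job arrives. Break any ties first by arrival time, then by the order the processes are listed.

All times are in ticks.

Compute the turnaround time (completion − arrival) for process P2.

Gantt: | P1 0-6 | P2 6-14 | P6 14-22 | P4 22-32 | P5 32-42 | P3 42-55 |
Completion: P1=6  P2=14  P3=55  P4=32  P5=42  P6=22
Turnaround (C−A): P1=6  P2=11  P3=50  P4=26  P5=32  P6=9
Turnaround(P2) = completion − arrival = 14 − 3 = 11

11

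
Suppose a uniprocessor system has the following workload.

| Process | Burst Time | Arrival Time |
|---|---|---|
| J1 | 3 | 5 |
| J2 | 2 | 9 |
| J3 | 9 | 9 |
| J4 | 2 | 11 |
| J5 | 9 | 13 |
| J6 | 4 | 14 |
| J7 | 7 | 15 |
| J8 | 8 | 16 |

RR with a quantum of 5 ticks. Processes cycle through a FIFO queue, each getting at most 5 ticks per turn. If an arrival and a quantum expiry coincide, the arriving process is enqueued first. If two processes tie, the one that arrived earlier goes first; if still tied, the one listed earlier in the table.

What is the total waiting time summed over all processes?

111

Timeline: | idle 0-5 | J1 5-8 | idle 8-9 | J2 9-11 | J3 11-16 | J4 16-18 | J5 18-23 | J6 23-27 | J7 27-32 | J8 32-37 | J3 37-41 | J5 41-45 | J7 45-47 | J8 47-50 |
Completion: J1=8  J2=11  J3=41  J4=18  J5=45  J6=27  J7=47  J8=50
Waiting = turnaround − burst: J1=0, J2=0, J3=23, J4=5, J5=23, J6=9, J7=25, J8=26
Total waiting = 0 + 0 + 23 + 5 + 23 + 9 + 25 + 26 = 111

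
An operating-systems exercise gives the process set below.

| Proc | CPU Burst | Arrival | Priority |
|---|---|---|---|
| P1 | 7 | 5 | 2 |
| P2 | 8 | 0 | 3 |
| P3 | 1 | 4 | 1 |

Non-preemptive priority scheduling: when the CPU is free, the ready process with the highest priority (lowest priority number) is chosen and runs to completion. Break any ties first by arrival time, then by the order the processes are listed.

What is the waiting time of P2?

Schedule: | P2 0-8 | P3 8-9 | P1 9-16 |
Completion: P1=16  P2=8  P3=9
Turnaround (C−A): P1=11  P2=8  P3=5
Waiting(P2) = turnaround − burst = 8 − 8 = 0

0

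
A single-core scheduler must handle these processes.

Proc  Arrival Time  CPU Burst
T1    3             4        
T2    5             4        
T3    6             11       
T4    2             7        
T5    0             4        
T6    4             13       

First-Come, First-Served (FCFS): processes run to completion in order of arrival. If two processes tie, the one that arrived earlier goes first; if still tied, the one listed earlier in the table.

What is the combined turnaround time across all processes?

Gantt: | T5 0-4 | T4 4-11 | T1 11-15 | T6 15-28 | T2 28-32 | T3 32-43 |
Completion: T1=15  T2=32  T3=43  T4=11  T5=4  T6=28
Turnaround = completion − arrival: T1=12, T2=27, T3=37, T4=9, T5=4, T6=24
Total turnaround = 12 + 27 + 37 + 9 + 4 + 24 = 113

113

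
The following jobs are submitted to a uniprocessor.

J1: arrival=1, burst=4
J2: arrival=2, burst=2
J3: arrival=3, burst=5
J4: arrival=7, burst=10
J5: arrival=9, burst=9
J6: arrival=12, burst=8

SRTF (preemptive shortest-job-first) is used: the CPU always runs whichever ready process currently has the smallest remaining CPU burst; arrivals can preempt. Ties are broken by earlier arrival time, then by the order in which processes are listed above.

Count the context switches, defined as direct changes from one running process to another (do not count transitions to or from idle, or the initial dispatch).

6

Timeline: | idle 0-1 | J1 1-2 | J2 2-4 | J1 4-7 | J3 7-12 | J6 12-20 | J5 20-29 | J4 29-39 |
Completion: J1=7  J2=4  J3=12  J4=39  J5=29  J6=20
Turnaround (C−A): J1=6  J2=2  J3=9  J4=32  J5=20  J6=8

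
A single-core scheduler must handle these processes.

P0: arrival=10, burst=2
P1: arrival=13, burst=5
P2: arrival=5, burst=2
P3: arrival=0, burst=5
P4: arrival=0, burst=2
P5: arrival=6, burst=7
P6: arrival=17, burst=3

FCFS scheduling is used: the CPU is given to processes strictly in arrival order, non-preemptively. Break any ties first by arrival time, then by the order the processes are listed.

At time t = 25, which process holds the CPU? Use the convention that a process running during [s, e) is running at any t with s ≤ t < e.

Timeline: | P3 0-5 | P4 5-7 | P2 7-9 | P5 9-16 | P0 16-18 | P1 18-23 | P6 23-26 |
Completion: P0=18  P1=23  P2=9  P3=5  P4=7  P5=16  P6=26
Turnaround (C−A): P0=8  P1=10  P2=4  P3=5  P4=7  P5=10  P6=9

P6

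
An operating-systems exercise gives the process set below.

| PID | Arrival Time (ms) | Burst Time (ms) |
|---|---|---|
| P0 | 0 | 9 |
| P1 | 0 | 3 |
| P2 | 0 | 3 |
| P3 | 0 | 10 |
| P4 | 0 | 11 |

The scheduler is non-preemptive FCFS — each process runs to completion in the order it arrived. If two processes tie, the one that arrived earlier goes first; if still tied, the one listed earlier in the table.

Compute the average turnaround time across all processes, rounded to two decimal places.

19.40

Schedule: | P0 0-9 | P1 9-12 | P2 12-15 | P3 15-25 | P4 25-36 |
Completion: P0=9  P1=12  P2=15  P3=25  P4=36
Turnaround times: P0=9, P1=12, P2=15, P3=25, P4=36
Average turnaround = (9+12+15+25+36) / 5 = 97/5 = 19.40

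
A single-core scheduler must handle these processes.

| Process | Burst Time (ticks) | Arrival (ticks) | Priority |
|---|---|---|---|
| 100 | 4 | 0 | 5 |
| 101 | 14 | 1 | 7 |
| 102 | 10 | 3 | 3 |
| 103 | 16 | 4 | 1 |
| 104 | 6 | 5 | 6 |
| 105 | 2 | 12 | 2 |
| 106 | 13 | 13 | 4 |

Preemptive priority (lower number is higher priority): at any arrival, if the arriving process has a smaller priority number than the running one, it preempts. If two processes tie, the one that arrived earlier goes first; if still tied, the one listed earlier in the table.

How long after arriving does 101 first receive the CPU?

50

Schedule: | 100 0-3 | 102 3-4 | 103 4-20 | 105 20-22 | 102 22-31 | 106 31-44 | 100 44-45 | 104 45-51 | 101 51-65 |
Completion: 100=45  101=65  102=31  103=20  104=51  105=22  106=44
Turnaround (C−A): 100=45  101=64  102=28  103=16  104=46  105=10  106=31
Response(101) = first start − arrival = 51 − 1 = 50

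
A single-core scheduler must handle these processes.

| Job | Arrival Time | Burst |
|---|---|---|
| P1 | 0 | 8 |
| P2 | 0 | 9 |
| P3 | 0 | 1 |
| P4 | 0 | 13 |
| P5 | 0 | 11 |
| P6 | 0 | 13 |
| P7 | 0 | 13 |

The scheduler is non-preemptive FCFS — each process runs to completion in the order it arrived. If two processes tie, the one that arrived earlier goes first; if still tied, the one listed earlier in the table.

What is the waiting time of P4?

18

Timeline: | P1 0-8 | P2 8-17 | P3 17-18 | P4 18-31 | P5 31-42 | P6 42-55 | P7 55-68 |
Completion: P1=8  P2=17  P3=18  P4=31  P5=42  P6=55  P7=68
Waiting(P4) = turnaround − burst = 31 − 13 = 18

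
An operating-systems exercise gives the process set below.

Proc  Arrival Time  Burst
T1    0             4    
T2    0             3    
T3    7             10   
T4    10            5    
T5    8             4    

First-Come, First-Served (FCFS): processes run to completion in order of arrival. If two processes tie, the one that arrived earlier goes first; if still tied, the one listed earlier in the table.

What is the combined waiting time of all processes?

Timeline: | T1 0-4 | T2 4-7 | T3 7-17 | T5 17-21 | T4 21-26 |
Completion: T1=4  T2=7  T3=17  T4=26  T5=21
Turnaround (C−A): T1=4  T2=7  T3=10  T4=16  T5=13
Waiting = turnaround − burst: T1=0, T2=4, T3=0, T4=11, T5=9
Total waiting = 0 + 4 + 0 + 11 + 9 = 24

24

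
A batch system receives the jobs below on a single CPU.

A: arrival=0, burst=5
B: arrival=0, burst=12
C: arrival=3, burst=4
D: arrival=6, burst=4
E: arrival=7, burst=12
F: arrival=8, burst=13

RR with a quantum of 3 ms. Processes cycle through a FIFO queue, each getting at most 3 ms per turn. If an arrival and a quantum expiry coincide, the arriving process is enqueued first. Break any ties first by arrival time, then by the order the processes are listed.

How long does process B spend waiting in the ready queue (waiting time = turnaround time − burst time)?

Gantt: | A 0-3 | B 3-6 | C 6-9 | A 9-11 | D 11-14 | B 14-17 | E 17-20 | F 20-23 | C 23-24 | D 24-25 | B 25-28 | E 28-31 | F 31-34 | B 34-37 | E 37-40 | F 40-43 | E 43-46 | F 46-50 |
Completion: A=11  B=37  C=24  D=25  E=46  F=50
Waiting(B) = turnaround − burst = 37 − 12 = 25

25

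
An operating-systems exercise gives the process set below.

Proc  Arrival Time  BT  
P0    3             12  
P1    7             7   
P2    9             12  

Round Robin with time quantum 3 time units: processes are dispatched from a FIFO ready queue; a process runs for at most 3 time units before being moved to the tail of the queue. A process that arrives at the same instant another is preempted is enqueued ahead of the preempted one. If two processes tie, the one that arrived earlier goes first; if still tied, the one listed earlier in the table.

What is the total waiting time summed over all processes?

Schedule: | idle 0-3 | P0 3-9 | P1 9-12 | P2 12-15 | P0 15-18 | P1 18-21 | P2 21-24 | P0 24-27 | P1 27-28 | P2 28-34 |
Completion: P0=27  P1=28  P2=34
Turnaround (C−A): P0=24  P1=21  P2=25
Waiting = turnaround − burst: P0=12, P1=14, P2=13
Total waiting = 12 + 14 + 13 = 39

39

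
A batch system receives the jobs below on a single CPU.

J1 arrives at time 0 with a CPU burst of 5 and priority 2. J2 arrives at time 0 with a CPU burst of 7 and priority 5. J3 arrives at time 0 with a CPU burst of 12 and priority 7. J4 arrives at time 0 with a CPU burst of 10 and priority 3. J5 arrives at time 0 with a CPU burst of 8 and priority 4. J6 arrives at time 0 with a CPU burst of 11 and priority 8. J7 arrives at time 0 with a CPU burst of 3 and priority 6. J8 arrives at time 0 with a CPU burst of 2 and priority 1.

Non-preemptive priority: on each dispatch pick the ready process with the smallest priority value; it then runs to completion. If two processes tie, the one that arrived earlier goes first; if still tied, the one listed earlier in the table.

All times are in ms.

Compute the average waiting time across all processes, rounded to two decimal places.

20.63

Schedule: | J8 0-2 | J1 2-7 | J4 7-17 | J5 17-25 | J2 25-32 | J7 32-35 | J3 35-47 | J6 47-58 |
Completion: J1=7  J2=32  J3=47  J4=17  J5=25  J6=58  J7=35  J8=2
Turnaround (C−A): J1=7  J2=32  J3=47  J4=17  J5=25  J6=58  J7=35  J8=2
Waiting times: J1=2, J2=25, J3=35, J4=7, J5=17, J6=47, J7=32, J8=0
Average waiting = (2+25+35+7+17+47+32+0) / 8 = 165/8 = 20.63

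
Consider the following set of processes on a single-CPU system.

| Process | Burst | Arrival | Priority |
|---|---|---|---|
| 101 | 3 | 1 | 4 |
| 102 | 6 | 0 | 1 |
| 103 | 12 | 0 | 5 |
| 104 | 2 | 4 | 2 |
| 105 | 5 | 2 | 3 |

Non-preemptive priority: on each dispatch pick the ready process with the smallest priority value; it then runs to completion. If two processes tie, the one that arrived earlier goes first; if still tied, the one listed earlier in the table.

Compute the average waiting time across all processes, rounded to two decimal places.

Gantt: | 102 0-6 | 104 6-8 | 105 8-13 | 101 13-16 | 103 16-28 |
Completion: 101=16  102=6  103=28  104=8  105=13
Waiting times: 101=12, 102=0, 103=16, 104=2, 105=6
Average waiting = (12+0+16+2+6) / 5 = 36/5 = 7.20

7.20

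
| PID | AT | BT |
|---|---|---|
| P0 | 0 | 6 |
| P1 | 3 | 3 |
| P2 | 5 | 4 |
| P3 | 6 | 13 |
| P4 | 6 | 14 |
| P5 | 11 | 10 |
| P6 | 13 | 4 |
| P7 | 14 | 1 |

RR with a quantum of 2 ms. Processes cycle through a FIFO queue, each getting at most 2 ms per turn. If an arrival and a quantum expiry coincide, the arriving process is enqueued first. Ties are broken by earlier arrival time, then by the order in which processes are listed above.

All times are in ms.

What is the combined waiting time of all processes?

Timeline: | P0 0-4 | P1 4-6 | P0 6-8 | P2 8-10 | P3 10-12 | P4 12-14 | P1 14-15 | P2 15-17 | P5 17-19 | P3 19-21 | P6 21-23 | P7 23-24 | P4 24-26 | P5 26-28 | P3 28-30 | P6 30-32 | P4 32-34 | P5 34-36 | P3 36-38 | P4 38-40 | P5 40-42 | P3 42-44 | P4 44-46 | P5 46-48 | P3 48-50 | P4 50-52 | P3 52-53 | P4 53-55 |
Completion: P0=8  P1=15  P2=17  P3=53  P4=55  P5=48  P6=32  P7=24
Turnaround (C−A): P0=8  P1=12  P2=12  P3=47  P4=49  P5=37  P6=19  P7=10
Waiting = turnaround − burst: P0=2, P1=9, P2=8, P3=34, P4=35, P5=27, P6=15, P7=9
Total waiting = 2 + 9 + 8 + 34 + 35 + 27 + 15 + 9 = 139

139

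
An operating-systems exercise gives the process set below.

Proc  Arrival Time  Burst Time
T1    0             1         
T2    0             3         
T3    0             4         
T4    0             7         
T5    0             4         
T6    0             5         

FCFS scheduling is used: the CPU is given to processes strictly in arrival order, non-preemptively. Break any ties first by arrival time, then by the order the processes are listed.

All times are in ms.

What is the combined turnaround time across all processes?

Timeline: | T1 0-1 | T2 1-4 | T3 4-8 | T4 8-15 | T5 15-19 | T6 19-24 |
Completion: T1=1  T2=4  T3=8  T4=15  T5=19  T6=24
Turnaround = completion − arrival: T1=1, T2=4, T3=8, T4=15, T5=19, T6=24
Total turnaround = 1 + 4 + 8 + 15 + 19 + 24 = 71

71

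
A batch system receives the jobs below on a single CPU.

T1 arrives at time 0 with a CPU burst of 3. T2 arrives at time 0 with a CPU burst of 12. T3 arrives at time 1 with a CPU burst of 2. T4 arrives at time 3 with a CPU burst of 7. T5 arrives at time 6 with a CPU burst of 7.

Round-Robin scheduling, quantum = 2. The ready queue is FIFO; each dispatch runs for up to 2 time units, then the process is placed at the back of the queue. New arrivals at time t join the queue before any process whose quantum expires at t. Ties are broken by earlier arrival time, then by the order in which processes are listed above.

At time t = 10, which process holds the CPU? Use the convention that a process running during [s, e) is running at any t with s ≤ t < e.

T2

Timeline: | T1 0-2 | T2 2-4 | T3 4-6 | T1 6-7 | T4 7-9 | T2 9-11 | T5 11-13 | T4 13-15 | T2 15-17 | T5 17-19 | T4 19-21 | T2 21-23 | T5 23-25 | T4 25-26 | T2 26-28 | T5 28-29 | T2 29-31 |
Completion: T1=7  T2=31  T3=6  T4=26  T5=29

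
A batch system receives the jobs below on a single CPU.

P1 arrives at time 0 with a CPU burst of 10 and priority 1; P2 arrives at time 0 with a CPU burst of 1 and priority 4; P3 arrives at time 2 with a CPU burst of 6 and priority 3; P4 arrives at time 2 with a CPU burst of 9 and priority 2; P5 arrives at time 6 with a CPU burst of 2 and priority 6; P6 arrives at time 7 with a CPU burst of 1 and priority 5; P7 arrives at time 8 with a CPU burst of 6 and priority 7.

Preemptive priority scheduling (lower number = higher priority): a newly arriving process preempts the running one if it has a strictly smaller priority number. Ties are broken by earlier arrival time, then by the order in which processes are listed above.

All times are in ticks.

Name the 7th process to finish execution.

Schedule: | P1 0-10 | P4 10-19 | P3 19-25 | P2 25-26 | P6 26-27 | P5 27-29 | P7 29-35 |
Completion: P1=10  P2=26  P3=25  P4=19  P5=29  P6=27  P7=35
Finish order: P1 → P4 → P3 → P2 → P6 → P5 → P7

P7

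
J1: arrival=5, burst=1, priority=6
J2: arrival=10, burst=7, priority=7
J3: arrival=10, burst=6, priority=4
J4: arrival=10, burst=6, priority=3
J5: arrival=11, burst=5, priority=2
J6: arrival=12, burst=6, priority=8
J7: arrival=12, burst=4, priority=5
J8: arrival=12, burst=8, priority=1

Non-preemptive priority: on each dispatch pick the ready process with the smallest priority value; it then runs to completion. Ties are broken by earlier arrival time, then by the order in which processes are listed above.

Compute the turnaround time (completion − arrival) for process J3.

25

Schedule: | idle 0-5 | J1 5-6 | idle 6-10 | J4 10-16 | J8 16-24 | J5 24-29 | J3 29-35 | J7 35-39 | J2 39-46 | J6 46-52 |
Completion: J1=6  J2=46  J3=35  J4=16  J5=29  J6=52  J7=39  J8=24
Turnaround(J3) = completion − arrival = 35 − 10 = 25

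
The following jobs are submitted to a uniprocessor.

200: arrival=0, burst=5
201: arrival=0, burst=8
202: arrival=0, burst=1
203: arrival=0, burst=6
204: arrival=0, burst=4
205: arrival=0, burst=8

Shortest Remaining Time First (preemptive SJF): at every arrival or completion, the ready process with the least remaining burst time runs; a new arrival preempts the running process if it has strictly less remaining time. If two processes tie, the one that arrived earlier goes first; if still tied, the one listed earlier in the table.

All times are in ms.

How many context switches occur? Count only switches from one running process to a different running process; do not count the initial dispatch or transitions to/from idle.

Gantt: | 202 0-1 | 204 1-5 | 200 5-10 | 203 10-16 | 201 16-24 | 205 24-32 |
Completion: 200=10  201=24  202=1  203=16  204=5  205=32

5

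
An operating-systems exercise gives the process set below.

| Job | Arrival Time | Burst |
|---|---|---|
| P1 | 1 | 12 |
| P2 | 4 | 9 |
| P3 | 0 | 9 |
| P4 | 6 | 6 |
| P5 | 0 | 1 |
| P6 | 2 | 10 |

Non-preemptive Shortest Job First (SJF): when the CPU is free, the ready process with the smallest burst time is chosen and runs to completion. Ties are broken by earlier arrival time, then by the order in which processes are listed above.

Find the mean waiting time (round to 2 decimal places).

Timeline: | P5 0-1 | P3 1-10 | P4 10-16 | P2 16-25 | P6 25-35 | P1 35-47 |
Completion: P1=47  P2=25  P3=10  P4=16  P5=1  P6=35
Waiting times: P1=34, P2=12, P3=1, P4=4, P5=0, P6=23
Average waiting = (34+12+1+4+0+23) / 6 = 74/6 = 12.33

12.33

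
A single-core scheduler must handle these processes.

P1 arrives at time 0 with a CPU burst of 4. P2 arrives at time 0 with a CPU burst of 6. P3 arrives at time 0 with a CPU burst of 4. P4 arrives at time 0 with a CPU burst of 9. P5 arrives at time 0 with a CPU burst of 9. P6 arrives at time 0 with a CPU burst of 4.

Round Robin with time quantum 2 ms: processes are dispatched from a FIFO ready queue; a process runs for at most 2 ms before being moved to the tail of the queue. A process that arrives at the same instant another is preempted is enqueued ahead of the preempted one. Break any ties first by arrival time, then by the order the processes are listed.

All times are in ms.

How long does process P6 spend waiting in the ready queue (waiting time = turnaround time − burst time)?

20

Timeline: | P1 0-2 | P2 2-4 | P3 4-6 | P4 6-8 | P5 8-10 | P6 10-12 | P1 12-14 | P2 14-16 | P3 16-18 | P4 18-20 | P5 20-22 | P6 22-24 | P2 24-26 | P4 26-28 | P5 28-30 | P4 30-32 | P5 32-34 | P4 34-35 | P5 35-36 |
Completion: P1=14  P2=26  P3=18  P4=35  P5=36  P6=24
Turnaround (C−A): P1=14  P2=26  P3=18  P4=35  P5=36  P6=24
Waiting(P6) = turnaround − burst = 24 − 4 = 20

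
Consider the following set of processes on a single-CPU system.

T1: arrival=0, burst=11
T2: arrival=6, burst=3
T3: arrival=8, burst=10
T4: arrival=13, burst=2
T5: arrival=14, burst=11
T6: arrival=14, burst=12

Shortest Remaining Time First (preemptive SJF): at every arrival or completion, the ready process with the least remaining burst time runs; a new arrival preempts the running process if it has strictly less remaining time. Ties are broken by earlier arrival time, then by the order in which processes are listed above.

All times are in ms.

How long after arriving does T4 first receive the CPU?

1

Timeline: | T1 0-6 | T2 6-9 | T1 9-14 | T4 14-16 | T3 16-26 | T5 26-37 | T6 37-49 |
Completion: T1=14  T2=9  T3=26  T4=16  T5=37  T6=49
Turnaround (C−A): T1=14  T2=3  T3=18  T4=3  T5=23  T6=35
Response(T4) = first start − arrival = 14 − 13 = 1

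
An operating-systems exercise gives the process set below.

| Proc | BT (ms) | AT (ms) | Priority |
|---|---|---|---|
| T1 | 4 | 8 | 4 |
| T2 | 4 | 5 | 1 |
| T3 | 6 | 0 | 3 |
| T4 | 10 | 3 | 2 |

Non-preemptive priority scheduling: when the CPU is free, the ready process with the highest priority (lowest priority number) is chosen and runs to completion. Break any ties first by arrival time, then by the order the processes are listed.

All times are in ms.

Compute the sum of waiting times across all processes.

Schedule: | T3 0-6 | T2 6-10 | T4 10-20 | T1 20-24 |
Completion: T1=24  T2=10  T3=6  T4=20
Turnaround (C−A): T1=16  T2=5  T3=6  T4=17
Waiting = turnaround − burst: T1=12, T2=1, T3=0, T4=7
Total waiting = 12 + 1 + 0 + 7 = 20

20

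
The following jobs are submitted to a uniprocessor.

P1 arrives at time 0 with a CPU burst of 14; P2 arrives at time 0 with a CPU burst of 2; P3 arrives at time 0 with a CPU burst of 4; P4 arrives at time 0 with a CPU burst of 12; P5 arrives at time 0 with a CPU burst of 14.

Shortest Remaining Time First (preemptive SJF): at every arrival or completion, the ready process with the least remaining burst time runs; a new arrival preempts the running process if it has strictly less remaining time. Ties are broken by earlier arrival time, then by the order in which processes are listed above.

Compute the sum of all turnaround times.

104

Timeline: | P2 0-2 | P3 2-6 | P4 6-18 | P1 18-32 | P5 32-46 |
Completion: P1=32  P2=2  P3=6  P4=18  P5=46
Turnaround (C−A): P1=32  P2=2  P3=6  P4=18  P5=46
Turnaround = completion − arrival: P1=32, P2=2, P3=6, P4=18, P5=46
Total turnaround = 32 + 2 + 6 + 18 + 46 = 104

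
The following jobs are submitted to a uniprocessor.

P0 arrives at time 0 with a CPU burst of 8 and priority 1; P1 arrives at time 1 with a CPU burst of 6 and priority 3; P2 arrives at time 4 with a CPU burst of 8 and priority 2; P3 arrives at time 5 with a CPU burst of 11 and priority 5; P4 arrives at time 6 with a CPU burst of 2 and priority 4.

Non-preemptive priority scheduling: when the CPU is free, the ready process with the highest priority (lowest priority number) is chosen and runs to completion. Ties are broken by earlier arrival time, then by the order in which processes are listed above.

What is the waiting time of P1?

Schedule: | P0 0-8 | P2 8-16 | P1 16-22 | P4 22-24 | P3 24-35 |
Completion: P0=8  P1=22  P2=16  P3=35  P4=24
Turnaround (C−A): P0=8  P1=21  P2=12  P3=30  P4=18
Waiting(P1) = turnaround − burst = 21 − 6 = 15

15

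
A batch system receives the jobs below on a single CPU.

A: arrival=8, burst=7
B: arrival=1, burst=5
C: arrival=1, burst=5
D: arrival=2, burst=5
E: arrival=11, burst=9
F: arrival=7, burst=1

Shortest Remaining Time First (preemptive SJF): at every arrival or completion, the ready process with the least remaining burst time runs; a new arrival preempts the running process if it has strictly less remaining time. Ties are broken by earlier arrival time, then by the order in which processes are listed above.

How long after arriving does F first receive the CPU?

0

Gantt: | idle 0-1 | B 1-6 | C 6-7 | F 7-8 | C 8-12 | D 12-17 | A 17-24 | E 24-33 |
Completion: A=24  B=6  C=12  D=17  E=33  F=8
Response(F) = first start − arrival = 7 − 7 = 0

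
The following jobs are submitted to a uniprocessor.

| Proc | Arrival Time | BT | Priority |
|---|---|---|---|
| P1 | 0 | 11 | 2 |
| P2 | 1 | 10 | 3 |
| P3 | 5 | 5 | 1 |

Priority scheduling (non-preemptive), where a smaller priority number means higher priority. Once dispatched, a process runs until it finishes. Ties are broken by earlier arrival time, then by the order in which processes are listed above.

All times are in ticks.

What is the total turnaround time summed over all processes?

47

Timeline: | P1 0-11 | P3 11-16 | P2 16-26 |
Completion: P1=11  P2=26  P3=16
Turnaround = completion − arrival: P1=11, P2=25, P3=11
Total turnaround = 11 + 25 + 11 = 47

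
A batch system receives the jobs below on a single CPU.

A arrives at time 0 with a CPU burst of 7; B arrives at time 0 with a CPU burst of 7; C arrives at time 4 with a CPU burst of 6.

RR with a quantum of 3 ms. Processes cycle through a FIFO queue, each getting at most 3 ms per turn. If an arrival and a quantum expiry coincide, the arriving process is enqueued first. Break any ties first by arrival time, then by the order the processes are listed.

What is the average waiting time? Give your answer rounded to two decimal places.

Schedule: | A 0-3 | B 3-6 | A 6-9 | C 9-12 | B 12-15 | A 15-16 | C 16-19 | B 19-20 |
Completion: A=16  B=20  C=19
Turnaround (C−A): A=16  B=20  C=15
Waiting times: A=9, B=13, C=9
Average waiting = (9+13+9) / 3 = 31/3 = 10.33

10.33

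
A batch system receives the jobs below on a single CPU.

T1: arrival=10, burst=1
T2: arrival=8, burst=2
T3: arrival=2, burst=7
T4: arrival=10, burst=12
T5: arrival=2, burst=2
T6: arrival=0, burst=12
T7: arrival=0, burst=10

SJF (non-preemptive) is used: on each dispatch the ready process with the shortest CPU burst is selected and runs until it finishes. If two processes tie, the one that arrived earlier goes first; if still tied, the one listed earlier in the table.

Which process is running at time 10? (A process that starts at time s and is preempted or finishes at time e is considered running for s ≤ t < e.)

Schedule: | T7 0-10 | T1 10-11 | T5 11-13 | T2 13-15 | T3 15-22 | T6 22-34 | T4 34-46 |
Completion: T1=11  T2=15  T3=22  T4=46  T5=13  T6=34  T7=10
Turnaround (C−A): T1=1  T2=7  T3=20  T4=36  T5=11  T6=34  T7=10

T1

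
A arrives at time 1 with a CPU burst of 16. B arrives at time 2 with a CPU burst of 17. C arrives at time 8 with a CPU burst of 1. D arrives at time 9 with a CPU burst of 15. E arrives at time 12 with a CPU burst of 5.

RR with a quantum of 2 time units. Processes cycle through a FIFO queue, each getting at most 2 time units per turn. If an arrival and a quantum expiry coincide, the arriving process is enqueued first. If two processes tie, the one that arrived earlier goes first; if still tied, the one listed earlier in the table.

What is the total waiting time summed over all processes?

Gantt: | idle 0-1 | A 1-3 | B 3-5 | A 5-7 | B 7-9 | A 9-11 | C 11-12 | D 12-14 | B 14-16 | A 16-18 | E 18-20 | D 20-22 | B 22-24 | A 24-26 | E 26-28 | D 28-30 | B 30-32 | A 32-34 | E 34-35 | D 35-37 | B 37-39 | A 39-41 | D 41-43 | B 43-45 | A 45-47 | D 47-49 | B 49-51 | D 51-53 | B 53-54 | D 54-55 |
Completion: A=47  B=54  C=12  D=55  E=35
Turnaround (C−A): A=46  B=52  C=4  D=46  E=23
Waiting = turnaround − burst: A=30, B=35, C=3, D=31, E=18
Total waiting = 30 + 35 + 3 + 31 + 18 = 117

117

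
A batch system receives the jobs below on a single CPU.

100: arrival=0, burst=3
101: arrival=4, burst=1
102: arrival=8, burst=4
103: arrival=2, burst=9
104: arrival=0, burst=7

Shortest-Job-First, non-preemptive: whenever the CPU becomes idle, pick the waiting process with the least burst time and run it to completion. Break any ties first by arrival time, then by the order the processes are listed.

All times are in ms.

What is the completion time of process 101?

Timeline: | 100 0-3 | 104 3-10 | 101 10-11 | 102 11-15 | 103 15-24 |
Completion: 100=3  101=11  102=15  103=24  104=10
Turnaround (C−A): 100=3  101=7  102=7  103=22  104=10

11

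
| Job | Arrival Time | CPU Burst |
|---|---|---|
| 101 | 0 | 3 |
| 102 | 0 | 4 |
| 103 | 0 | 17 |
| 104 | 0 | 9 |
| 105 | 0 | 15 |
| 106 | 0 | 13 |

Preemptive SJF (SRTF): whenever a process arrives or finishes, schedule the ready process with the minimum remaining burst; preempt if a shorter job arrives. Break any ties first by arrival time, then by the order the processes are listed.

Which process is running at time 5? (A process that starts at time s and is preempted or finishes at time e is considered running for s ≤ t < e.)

Schedule: | 101 0-3 | 102 3-7 | 104 7-16 | 106 16-29 | 105 29-44 | 103 44-61 |
Completion: 101=3  102=7  103=61  104=16  105=44  106=29
Turnaround (C−A): 101=3  102=7  103=61  104=16  105=44  106=29

102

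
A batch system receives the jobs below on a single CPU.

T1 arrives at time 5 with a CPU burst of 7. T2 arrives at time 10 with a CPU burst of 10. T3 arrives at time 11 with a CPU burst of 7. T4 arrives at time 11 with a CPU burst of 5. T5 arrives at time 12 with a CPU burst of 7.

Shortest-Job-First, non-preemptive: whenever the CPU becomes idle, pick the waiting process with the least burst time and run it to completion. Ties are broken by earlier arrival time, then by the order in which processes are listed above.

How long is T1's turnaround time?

7

Timeline: | idle 0-5 | T1 5-12 | T4 12-17 | T3 17-24 | T5 24-31 | T2 31-41 |
Completion: T1=12  T2=41  T3=24  T4=17  T5=31
Turnaround(T1) = completion − arrival = 12 − 5 = 7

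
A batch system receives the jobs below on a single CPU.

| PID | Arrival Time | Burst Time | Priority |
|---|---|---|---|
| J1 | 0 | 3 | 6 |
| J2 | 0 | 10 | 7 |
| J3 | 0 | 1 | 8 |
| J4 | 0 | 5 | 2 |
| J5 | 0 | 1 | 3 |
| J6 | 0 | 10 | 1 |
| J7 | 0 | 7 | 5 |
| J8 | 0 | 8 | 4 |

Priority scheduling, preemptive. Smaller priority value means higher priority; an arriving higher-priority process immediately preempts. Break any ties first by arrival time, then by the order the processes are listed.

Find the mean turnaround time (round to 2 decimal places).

27.38

Schedule: | J6 0-10 | J4 10-15 | J5 15-16 | J8 16-24 | J7 24-31 | J1 31-34 | J2 34-44 | J3 44-45 |
Completion: J1=34  J2=44  J3=45  J4=15  J5=16  J6=10  J7=31  J8=24
Turnaround times: J1=34, J2=44, J3=45, J4=15, J5=16, J6=10, J7=31, J8=24
Average turnaround = (34+44+45+15+16+10+31+24) / 8 = 219/8 = 27.38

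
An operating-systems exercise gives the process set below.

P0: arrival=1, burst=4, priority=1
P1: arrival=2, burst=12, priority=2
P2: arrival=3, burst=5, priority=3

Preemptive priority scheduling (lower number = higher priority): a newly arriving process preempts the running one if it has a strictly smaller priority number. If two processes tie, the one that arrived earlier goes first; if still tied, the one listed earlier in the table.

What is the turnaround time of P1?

Gantt: | idle 0-1 | P0 1-5 | P1 5-17 | P2 17-22 |
Completion: P0=5  P1=17  P2=22
Turnaround (C−A): P0=4  P1=15  P2=19
Turnaround(P1) = completion − arrival = 17 − 2 = 15

15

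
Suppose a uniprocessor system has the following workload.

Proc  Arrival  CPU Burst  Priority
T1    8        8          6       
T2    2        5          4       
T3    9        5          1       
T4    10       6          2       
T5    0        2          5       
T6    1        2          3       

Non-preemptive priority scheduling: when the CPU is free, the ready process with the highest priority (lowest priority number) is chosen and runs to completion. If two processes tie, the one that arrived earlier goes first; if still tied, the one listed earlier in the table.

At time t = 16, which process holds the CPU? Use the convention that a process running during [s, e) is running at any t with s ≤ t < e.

T4

Timeline: | T5 0-2 | T6 2-4 | T2 4-9 | T3 9-14 | T4 14-20 | T1 20-28 |
Completion: T1=28  T2=9  T3=14  T4=20  T5=2  T6=4
Turnaround (C−A): T1=20  T2=7  T3=5  T4=10  T5=2  T6=3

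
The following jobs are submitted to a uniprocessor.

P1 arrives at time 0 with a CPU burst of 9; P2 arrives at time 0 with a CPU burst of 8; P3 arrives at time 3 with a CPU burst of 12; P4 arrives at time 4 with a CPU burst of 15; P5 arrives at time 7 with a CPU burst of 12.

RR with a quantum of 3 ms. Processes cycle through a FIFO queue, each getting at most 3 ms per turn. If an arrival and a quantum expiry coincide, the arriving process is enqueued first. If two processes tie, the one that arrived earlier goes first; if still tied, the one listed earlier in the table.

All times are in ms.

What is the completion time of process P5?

Schedule: | P1 0-3 | P2 3-6 | P3 6-9 | P1 9-12 | P4 12-15 | P2 15-18 | P5 18-21 | P3 21-24 | P1 24-27 | P4 27-30 | P2 30-32 | P5 32-35 | P3 35-38 | P4 38-41 | P5 41-44 | P3 44-47 | P4 47-50 | P5 50-53 | P4 53-56 |
Completion: P1=27  P2=32  P3=47  P4=56  P5=53

53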